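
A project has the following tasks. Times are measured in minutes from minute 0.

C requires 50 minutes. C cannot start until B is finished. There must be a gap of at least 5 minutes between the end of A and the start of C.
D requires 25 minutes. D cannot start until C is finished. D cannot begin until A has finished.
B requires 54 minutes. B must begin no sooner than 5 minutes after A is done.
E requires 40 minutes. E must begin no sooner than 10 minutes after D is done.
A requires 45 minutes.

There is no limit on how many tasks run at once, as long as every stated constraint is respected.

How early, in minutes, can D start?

154

Nothing blocks A, so it runs from minute 0 to minute 45.
B cannot begin until A (finishes minute 45, plus 5-minute gap → minute 50). It runs from minute 50 to 50 + 54 = minute 104.
C needs all of B (finishes minute 104); A (finishes minute 45, plus 5-minute gap → minute 50). That puts its earliest start at minute 104; it finishes at 104 + 50 = minute 154.
D waits on C (finishes minute 154); A (finishes minute 45). The latest of these is minute 154, which is the earliest D can start.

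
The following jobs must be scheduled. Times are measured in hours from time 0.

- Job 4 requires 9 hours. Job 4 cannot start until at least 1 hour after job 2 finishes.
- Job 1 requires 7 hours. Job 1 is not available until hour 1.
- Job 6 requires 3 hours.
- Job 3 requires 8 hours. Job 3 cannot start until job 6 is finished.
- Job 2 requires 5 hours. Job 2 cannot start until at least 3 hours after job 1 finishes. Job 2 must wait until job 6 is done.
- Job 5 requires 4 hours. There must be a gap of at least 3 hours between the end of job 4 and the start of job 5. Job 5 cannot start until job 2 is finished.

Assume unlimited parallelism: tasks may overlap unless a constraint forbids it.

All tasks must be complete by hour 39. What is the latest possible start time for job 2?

Job 5 has no dependents, so it just needs to finish by hour 39. Starting by 39 − 4 = hour 35 achieves that.
Job 4 must finish before job 5 (must start by hour 35, minus 3-hour gap → hour 32). With a 9-hour duration, job 4 must start by 32 − 9 = hour 23.
For job 2: job 4 (must start by hour 23, minus 1-hour gap → hour 22); job 5 (must start by hour 35). The most restrictive is hour 22; with a 5-hour duration, job 2 must start by hour 17.

17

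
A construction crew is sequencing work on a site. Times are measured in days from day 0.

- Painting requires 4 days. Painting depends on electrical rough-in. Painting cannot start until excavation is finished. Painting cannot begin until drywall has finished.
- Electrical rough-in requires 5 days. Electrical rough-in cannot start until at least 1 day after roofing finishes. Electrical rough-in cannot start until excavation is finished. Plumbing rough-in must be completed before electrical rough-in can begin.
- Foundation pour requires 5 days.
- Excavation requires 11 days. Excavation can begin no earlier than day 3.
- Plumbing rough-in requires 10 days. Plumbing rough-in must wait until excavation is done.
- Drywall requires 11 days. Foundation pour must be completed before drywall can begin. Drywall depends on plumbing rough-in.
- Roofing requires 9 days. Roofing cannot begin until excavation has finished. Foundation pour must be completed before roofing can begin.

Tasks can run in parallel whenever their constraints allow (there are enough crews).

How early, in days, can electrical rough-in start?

Nothing blocks foundation pour, so it runs from day 0 to day 5.
After its own release at day 3, excavation can start at day 3 and finishes at day 14.
Plumbing rough-in waits on excavation (finishes day 14), so it starts at day 14 and finishes at 14 + 10 = day 24.
Roofing needs all of excavation (finishes day 14); foundation pour (finishes day 5). That puts its earliest start at day 14; it finishes at 14 + 9 = day 23.
Electrical rough-in waits on roofing (finishes day 23, plus 1-day gap → day 24); excavation (finishes day 14); plumbing rough-in (finishes day 24). The latest of these is day 24, which is the earliest electrical rough-in can start.

24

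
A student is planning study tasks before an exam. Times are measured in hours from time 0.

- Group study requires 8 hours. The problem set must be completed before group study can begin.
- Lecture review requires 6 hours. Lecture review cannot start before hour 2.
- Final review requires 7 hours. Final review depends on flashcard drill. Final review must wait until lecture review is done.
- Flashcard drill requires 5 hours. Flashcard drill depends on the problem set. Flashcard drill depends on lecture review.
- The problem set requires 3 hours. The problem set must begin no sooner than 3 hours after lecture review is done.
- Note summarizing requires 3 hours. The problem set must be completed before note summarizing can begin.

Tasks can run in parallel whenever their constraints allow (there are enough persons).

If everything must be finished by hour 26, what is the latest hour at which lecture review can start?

2

Final review must finish by hour 26; it takes 7 hours, so it must start by 26 − 7 = hour 19.
Flashcard drill has to be done before final review (must start by hour 19). That means finishing by hour 19, i.e. starting by 19 − 5 = hour 14.
Group study must finish by hour 26; it takes 8 hours, so it must start by 26 − 8 = hour 18.
To finish by hour 26, note summarizing (duration 3) must start no later than hour 23.
For the problem set: flashcard drill (must start by hour 14); group study (must start by hour 18); note summarizing (must start by hour 23). The most restrictive is hour 14; with a 3-hour duration, the problem set must start by hour 11.
Lecture review must finish in time for the problem set (must start by hour 11, minus 3-hour gap → hour 8); flashcard drill (must start by hour 14); final review (must start by hour 19). The tightest is hour 8, so lecture review must start by 8 − 6 = hour 2.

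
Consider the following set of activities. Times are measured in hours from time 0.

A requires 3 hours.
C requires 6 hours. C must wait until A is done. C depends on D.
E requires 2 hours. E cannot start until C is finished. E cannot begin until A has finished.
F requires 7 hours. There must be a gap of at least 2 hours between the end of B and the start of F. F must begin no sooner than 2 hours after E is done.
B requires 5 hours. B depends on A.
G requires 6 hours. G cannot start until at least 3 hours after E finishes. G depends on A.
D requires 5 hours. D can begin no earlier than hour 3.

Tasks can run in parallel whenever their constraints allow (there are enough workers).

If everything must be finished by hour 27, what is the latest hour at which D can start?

Nothing follows F; the deadline of hour 27 is its only limit. It must start by 27 − 7 = hour 20.
G has no dependents, so it just needs to finish by hour 27. Starting by 27 − 6 = hour 21 achieves that.
E must finish in time for F (must start by hour 20, minus 2-hour gap → hour 18); G (must start by hour 21, minus 3-hour gap → hour 18). The tightest is hour 18, so E must start by 18 − 2 = hour 16.
Since E (must start by hour 16) depends on it, C must finish by hour 16. Backing off its 6-hour duration gives a latest start of hour 10.
D has to be done before C (must start by hour 10). That means finishing by hour 10, i.e. starting by 10 − 5 = hour 5.

5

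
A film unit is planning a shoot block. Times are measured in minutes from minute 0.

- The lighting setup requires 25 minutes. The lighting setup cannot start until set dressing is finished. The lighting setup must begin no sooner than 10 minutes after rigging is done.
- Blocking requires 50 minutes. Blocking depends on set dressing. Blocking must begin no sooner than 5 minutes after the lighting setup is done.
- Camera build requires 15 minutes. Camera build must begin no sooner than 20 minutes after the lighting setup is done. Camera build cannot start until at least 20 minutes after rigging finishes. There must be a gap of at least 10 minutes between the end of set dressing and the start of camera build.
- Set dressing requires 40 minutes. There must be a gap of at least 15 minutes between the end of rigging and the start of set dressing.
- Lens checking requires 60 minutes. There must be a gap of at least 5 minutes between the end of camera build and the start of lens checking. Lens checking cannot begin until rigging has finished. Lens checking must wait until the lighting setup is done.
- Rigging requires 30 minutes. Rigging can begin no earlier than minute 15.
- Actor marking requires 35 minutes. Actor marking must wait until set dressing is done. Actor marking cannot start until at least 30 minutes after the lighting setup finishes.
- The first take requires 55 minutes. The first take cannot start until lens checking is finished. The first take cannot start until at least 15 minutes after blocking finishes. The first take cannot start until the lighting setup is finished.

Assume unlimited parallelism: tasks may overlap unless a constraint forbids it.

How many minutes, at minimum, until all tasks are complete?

Rigging waits on its own release at minute 15, so it starts at minute 15 and finishes at 15 + 30 = minute 45.
Set dressing cannot begin until rigging (finishes minute 45, plus 15-minute gap → minute 60). It runs from minute 60 to 60 + 40 = minute 100.
For the lighting setup: set dressing (finishes minute 100); rigging (finishes minute 45, plus 10-minute gap → minute 55). Taking the maximum gives a start of minute 100, and it finishes at 100 + 25 = minute 125.
Actor marking cannot start until set dressing (finishes minute 100); the lighting setup (finishes minute 125, plus 30-minute gap → minute 155). The controlling bound is minute 155, so actor marking finishes at 155 + 35 = minute 190.
Blocking needs all of set dressing (finishes minute 100); the lighting setup (finishes minute 125, plus 5-minute gap → minute 130). That puts its earliest start at minute 130; it finishes at 130 + 50 = minute 180.
Camera build needs all of the lighting setup (finishes minute 125, plus 20-minute gap → minute 145); rigging (finishes minute 45, plus 20-minute gap → minute 65); set dressing (finishes minute 100, plus 10-minute gap → minute 110). That puts its earliest start at minute 145; it finishes at 145 + 15 = minute 160.
Lens checking cannot start until camera build (finishes minute 160, plus 5-minute gap → minute 165); rigging (finishes minute 45); the lighting setup (finishes minute 125). The controlling bound is minute 165, so lens checking finishes at 165 + 60 = minute 225.
The first take needs all of lens checking (finishes minute 225); blocking (finishes minute 180, plus 15-minute gap → minute 195); the lighting setup (finishes minute 125). That puts its earliest start at minute 225; it finishes at 225 + 55 = minute 280.
All tasks are finished once the last one completes. Finish times: Rigging at 45, Set dressing at 100, The lighting setup at 125, Camera build at 160, Lens checking at 225, Blocking at 180, Actor marking at 190, The first take at 280. The latest is minute 280.

280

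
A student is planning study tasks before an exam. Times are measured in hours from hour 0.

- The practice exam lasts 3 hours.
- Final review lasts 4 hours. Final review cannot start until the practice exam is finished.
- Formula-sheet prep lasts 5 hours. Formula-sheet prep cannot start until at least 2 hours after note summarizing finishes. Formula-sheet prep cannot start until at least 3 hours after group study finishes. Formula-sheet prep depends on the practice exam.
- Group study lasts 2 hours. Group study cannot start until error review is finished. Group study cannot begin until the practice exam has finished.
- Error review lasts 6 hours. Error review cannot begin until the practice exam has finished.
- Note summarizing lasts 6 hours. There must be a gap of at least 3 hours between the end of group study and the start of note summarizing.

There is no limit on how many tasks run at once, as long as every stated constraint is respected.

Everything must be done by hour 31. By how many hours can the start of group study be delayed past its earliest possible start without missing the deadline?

4

The practice exam can start immediately at hour 0; it finishes at hour 3.
Error review waits on the practice exam (finishes hour 3), so it starts at hour 3 and finishes at 3 + 6 = hour 9.
For group study: error review (finishes hour 9); the practice exam (finishes hour 3). Taking the maximum gives a start of hour 9, and it finishes at 9 + 2 = hour 11.

Working backward from the deadline:
Formula-sheet prep has no dependents, so it just needs to finish by hour 31. Starting by 31 − 5 = hour 26 achieves that.
Note summarizing must finish before formula-sheet prep (must start by hour 26, minus 2-hour gap → hour 24). With a 6-hour duration, note summarizing must start by 24 − 6 = hour 18.
Group study has several dependents: note summarizing (must start by hour 18, minus 3-hour gap → hour 15); formula-sheet prep (must start by hour 26, minus 3-hour gap → hour 23). The earliest of those limits is hour 15, so group study must start by 15 − 2 = hour 13.
So group study can start as early as hour 9 and as late as hour 13, giving 13 − 9 = 4 hours of slack.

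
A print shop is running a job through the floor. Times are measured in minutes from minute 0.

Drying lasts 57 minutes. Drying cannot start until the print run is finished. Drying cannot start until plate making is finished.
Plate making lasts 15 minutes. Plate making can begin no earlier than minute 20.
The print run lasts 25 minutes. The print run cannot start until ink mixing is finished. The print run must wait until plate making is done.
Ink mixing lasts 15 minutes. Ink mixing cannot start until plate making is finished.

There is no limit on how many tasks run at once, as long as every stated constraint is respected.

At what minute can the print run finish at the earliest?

After its own release at minute 20, plate making can start at minute 20 and finishes at minute 35.
After plate making (finishes minute 35), ink mixing can start at minute 35 and finishes at minute 50.
The print run needs all of ink mixing (finishes minute 50); plate making (finishes minute 35). That puts its earliest start at minute 50; it finishes at 50 + 25 = minute 75.

75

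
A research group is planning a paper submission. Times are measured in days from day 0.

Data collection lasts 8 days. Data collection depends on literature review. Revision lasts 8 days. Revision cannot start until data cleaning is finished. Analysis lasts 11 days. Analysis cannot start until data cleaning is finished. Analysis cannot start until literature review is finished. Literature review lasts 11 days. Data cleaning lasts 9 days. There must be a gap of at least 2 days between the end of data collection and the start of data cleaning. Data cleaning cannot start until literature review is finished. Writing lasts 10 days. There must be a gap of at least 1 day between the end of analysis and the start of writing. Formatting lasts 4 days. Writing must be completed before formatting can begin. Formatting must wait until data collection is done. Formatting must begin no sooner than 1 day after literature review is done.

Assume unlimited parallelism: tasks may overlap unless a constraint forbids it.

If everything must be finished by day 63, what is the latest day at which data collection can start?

18

Formatting has no dependents, so it just needs to finish by day 63. Starting by 63 − 4 = day 59 achieves that.
Writing feeds into formatting (must start by day 59); so writing must finish by day 59 and therefore start by day 49.
Analysis feeds into writing (must start by day 49, minus 1-day gap → day 48); so analysis must finish by day 48 and therefore start by day 37.
Revision has no dependents, so it just needs to finish by day 63. Starting by 63 − 8 = day 55 achieves that.
Data cleaning must finish in time for analysis (must start by day 37); revision (must start by day 55). The tightest is day 37, so data cleaning must start by 37 − 9 = day 28.
Data collection must finish in time for data cleaning (must start by day 28, minus 2-day gap → day 26); formatting (must start by day 59). The tightest is day 26, so data collection must start by 26 − 8 = day 18.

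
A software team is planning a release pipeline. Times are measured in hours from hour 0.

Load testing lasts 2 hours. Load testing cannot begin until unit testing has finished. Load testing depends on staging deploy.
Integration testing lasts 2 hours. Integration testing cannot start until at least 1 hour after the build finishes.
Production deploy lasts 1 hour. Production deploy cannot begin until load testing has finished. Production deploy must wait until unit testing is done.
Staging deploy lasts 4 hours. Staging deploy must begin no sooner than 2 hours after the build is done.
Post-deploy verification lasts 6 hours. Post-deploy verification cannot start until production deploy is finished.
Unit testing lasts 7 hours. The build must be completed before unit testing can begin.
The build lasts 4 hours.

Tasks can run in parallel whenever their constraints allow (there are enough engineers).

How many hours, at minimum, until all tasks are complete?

20

The build has no prerequisites, so it starts at hour 0 and finishes at hour 4.
Staging deploy waits on the build (finishes hour 4, plus 2-hour gap → hour 6), so it starts at hour 6 and finishes at 6 + 4 = hour 10.
After the build (finishes hour 4, plus 1-hour gap → hour 5), integration testing can start at hour 5 and finishes at hour 7.
After the build (finishes hour 4), unit testing can start at hour 4 and finishes at hour 11.
For load testing: unit testing (finishes hour 11); staging deploy (finishes hour 10). Taking the maximum gives a start of hour 11, and it finishes at 11 + 2 = hour 13.
Production deploy has to wait for load testing (finishes hour 13); unit testing (finishes hour 11). The latest of these is hour 13, so production deploy runs hour 13 to 13 + 1 = hour 14.
Post-deploy verification waits on production deploy (finishes hour 14), so it starts at hour 14 and finishes at 14 + 6 = hour 20.
All tasks are finished once the last one completes. Finish times: The build at 4, Unit testing at 11, Integration testing at 7, Staging deploy at 10, Load testing at 13, Production deploy at 14, Post-deploy verification at 20. The latest is hour 20.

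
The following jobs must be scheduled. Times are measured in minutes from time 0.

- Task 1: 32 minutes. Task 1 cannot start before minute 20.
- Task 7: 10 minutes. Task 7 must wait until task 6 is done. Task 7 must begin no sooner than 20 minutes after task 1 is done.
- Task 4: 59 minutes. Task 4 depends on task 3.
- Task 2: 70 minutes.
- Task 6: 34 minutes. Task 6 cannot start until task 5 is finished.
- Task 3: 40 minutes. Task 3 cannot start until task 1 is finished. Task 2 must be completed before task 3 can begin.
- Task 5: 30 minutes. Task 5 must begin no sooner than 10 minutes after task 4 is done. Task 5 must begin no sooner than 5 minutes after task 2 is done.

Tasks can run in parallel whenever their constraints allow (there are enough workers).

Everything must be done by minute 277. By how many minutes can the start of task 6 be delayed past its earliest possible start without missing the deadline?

Task 2 has no prerequisites, so it starts at minute 0 and finishes at minute 70.
After its own release at minute 20, task 1 can start at minute 20 and finishes at minute 52.
For task 3: task 1 (finishes minute 52); task 2 (finishes minute 70). Taking the maximum gives a start of minute 70, and it finishes at 70 + 40 = minute 110.
Task 4 waits on task 3 (finishes minute 110), so it starts at minute 110 and finishes at 110 + 59 = minute 169.
Task 5 has to wait for task 4 (finishes minute 169, plus 10-minute gap → minute 179); task 2 (finishes minute 70, plus 5-minute gap → minute 75). The latest of these is minute 179, so task 5 runs minute 179 to 179 + 30 = minute 209.
After task 5 (finishes minute 209), task 6 can start at minute 209 and finishes at minute 243.

Working backward from the deadline:
Task 7 must finish by minute 277; it takes 10 minutes, so it must start by 277 − 10 = minute 267.
Task 6 must finish before task 7 (must start by minute 267). With a 34-minute duration, task 6 must start by 267 − 34 = minute 233.
So task 6 can start as early as minute 209 and as late as minute 233, giving 233 − 209 = 24 minutes of slack.

24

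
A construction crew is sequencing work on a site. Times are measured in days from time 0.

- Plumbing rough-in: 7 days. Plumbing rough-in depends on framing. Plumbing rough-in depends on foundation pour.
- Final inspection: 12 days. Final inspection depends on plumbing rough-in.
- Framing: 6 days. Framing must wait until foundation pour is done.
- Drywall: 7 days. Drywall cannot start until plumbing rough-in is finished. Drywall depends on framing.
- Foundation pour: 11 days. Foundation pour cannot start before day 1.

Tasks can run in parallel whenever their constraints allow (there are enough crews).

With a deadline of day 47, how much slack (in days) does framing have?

10

Foundation pour cannot begin until its own release at day 1. It runs from day 1 to 1 + 11 = day 12.
After foundation pour (finishes day 12), framing can start at day 12 and finishes at day 18.

Working backward from the deadline:
Drywall must finish by day 47; it takes 7 days, so it must start by 47 − 7 = day 40.
Nothing follows final inspection; the deadline of day 47 is its only limit. It must start by 47 − 12 = day 35.
Plumbing rough-in feeds drywall (must start by day 40); final inspection (must start by day 35). Taking the minimum, plumbing rough-in must finish by day 35 and start by 35 − 7 = day 28.
Framing has several dependents: plumbing rough-in (must start by day 28); drywall (must start by day 40). The earliest of those limits is day 28, so framing must start by 28 − 6 = day 22.
So framing can start as early as day 12 and as late as day 22, giving 22 − 12 = 10 days of slack.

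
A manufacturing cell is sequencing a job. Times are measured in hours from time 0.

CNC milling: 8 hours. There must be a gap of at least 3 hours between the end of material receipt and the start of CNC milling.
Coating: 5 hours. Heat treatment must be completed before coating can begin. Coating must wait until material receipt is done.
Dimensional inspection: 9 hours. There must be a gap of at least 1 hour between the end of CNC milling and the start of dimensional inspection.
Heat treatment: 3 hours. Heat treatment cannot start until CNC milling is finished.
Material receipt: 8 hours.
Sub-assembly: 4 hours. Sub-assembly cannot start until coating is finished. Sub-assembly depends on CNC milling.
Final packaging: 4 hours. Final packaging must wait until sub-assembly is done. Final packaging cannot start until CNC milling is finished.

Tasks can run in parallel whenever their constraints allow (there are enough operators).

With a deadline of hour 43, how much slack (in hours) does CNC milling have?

8

Material receipt has no prerequisites, so it starts at hour 0 and finishes at hour 8.
CNC milling cannot begin until material receipt (finishes hour 8, plus 3-hour gap → hour 11). It runs from hour 11 to 11 + 8 = hour 19.

Working backward from the deadline:
Final packaging has no dependents, so it just needs to finish by hour 43. Starting by 43 − 4 = hour 39 achieves that.
Since final packaging (must start by hour 39) depends on it, sub-assembly must finish by hour 39. Backing off its 4-hour duration gives a latest start of hour 35.
Coating has to be done before sub-assembly (must start by hour 35). That means finishing by hour 35, i.e. starting by 35 − 5 = hour 30.
Heat treatment feeds into coating (must start by hour 30); so heat treatment must finish by hour 30 and therefore start by hour 27.
Nothing follows dimensional inspection; the deadline of hour 43 is its only limit. It must start by 43 − 9 = hour 34.
CNC milling feeds heat treatment (must start by hour 27); dimensional inspection (must start by hour 34, minus 1-hour gap → hour 33); sub-assembly (must start by hour 35); final packaging (must start by hour 39). Taking the minimum, CNC milling must finish by hour 27 and start by 27 − 8 = hour 19.
So CNC milling can start as early as hour 11 and as late as hour 19, giving 19 − 11 = 8 hours of slack.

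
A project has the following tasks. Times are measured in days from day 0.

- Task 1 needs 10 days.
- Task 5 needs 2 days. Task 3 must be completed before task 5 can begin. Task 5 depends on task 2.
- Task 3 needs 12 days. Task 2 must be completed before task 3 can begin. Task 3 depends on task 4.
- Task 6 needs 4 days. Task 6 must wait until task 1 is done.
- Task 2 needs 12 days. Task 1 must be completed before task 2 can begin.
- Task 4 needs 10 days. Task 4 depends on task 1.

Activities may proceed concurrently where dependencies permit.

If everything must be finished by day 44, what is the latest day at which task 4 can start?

Task 5 has no dependents, so it just needs to finish by day 44. Starting by 44 − 2 = day 42 achieves that.
Task 3 has to be done before task 5 (must start by day 42). That means finishing by day 42, i.e. starting by 42 − 12 = day 30.
Task 4 must finish before task 3 (must start by day 30). With a 10-day duration, task 4 must start by 30 − 10 = day 20.

20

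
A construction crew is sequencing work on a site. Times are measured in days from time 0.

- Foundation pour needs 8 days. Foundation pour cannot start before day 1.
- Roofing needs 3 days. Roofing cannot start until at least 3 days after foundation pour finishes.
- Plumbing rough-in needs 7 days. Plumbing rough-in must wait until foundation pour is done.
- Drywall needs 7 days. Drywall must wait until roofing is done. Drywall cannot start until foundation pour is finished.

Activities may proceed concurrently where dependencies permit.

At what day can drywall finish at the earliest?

22

After its own release at day 1, foundation pour can start at day 1 and finishes at day 9.
Roofing cannot begin until foundation pour (finishes day 9, plus 3-day gap → day 12). It runs from day 12 to 12 + 3 = day 15.
For drywall: roofing (finishes day 15); foundation pour (finishes day 9). Taking the maximum gives a start of day 15, and it finishes at 15 + 7 = day 22.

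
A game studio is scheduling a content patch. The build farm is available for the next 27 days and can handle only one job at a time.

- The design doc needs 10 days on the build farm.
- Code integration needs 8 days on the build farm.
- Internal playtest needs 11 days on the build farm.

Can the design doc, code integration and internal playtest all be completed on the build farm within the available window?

No

Running back to back, the jobs need 10 + 8 + 11 = 29 days on the build farm.
Since 29 > 27, they cannot all fit.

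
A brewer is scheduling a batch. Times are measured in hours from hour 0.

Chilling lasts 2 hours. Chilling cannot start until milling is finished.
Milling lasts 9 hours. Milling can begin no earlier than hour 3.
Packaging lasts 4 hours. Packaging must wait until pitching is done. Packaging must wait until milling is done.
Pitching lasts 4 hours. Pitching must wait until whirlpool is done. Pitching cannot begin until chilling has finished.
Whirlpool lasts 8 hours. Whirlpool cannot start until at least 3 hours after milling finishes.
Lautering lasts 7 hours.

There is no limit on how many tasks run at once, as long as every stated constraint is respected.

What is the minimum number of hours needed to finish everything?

Lautering can start immediately at hour 0; it finishes at hour 7.
Milling cannot begin until its own release at hour 3. It runs from hour 3 to 3 + 9 = hour 12.
Chilling waits on milling (finishes hour 12), so it starts at hour 12 and finishes at 12 + 2 = hour 14.
Whirlpool cannot begin until milling (finishes hour 12, plus 3-hour gap → hour 15). It runs from hour 15 to 15 + 8 = hour 23.
Pitching cannot start until whirlpool (finishes hour 23); chilling (finishes hour 14). The controlling bound is hour 23, so pitching finishes at 23 + 4 = hour 27.
Packaging cannot start until pitching (finishes hour 27); milling (finishes hour 12). The controlling bound is hour 27, so packaging finishes at 27 + 4 = hour 31.
All tasks are finished once the last one completes. Finish times: Milling at 12, Lautering at 7, Whirlpool at 23, Chilling at 14, Pitching at 27, Packaging at 31. The latest is hour 31.

31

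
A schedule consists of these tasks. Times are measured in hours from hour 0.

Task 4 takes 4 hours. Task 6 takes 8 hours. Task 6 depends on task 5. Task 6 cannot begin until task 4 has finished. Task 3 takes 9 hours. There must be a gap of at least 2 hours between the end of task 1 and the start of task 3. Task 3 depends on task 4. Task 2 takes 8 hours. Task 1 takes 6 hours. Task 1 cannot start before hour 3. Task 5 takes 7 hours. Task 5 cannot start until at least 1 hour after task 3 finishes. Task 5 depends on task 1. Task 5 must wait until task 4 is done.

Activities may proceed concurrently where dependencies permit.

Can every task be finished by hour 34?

No

Nothing blocks task 4, so it runs from hour 0 to hour 4.
Task 2 can start immediately at hour 0; it finishes at hour 8.
Task 1 cannot begin until its own release at hour 3. It runs from hour 3 to 3 + 6 = hour 9.
Task 3 needs all of task 1 (finishes hour 9, plus 2-hour gap → hour 11); task 4 (finishes hour 4). That puts its earliest start at hour 11; it finishes at 11 + 9 = hour 20.
Task 5 needs all of task 3 (finishes hour 20, plus 1-hour gap → hour 21); task 1 (finishes hour 9); task 4 (finishes hour 4). That puts its earliest start at hour 21; it finishes at 21 + 7 = hour 28.
Task 6 needs all of task 5 (finishes hour 28); task 4 (finishes hour 4). That puts its earliest start at hour 28; it finishes at 28 + 8 = hour 36.
The earliest everything can be done is hour 36, which is after the deadline of 34, so it is not possible.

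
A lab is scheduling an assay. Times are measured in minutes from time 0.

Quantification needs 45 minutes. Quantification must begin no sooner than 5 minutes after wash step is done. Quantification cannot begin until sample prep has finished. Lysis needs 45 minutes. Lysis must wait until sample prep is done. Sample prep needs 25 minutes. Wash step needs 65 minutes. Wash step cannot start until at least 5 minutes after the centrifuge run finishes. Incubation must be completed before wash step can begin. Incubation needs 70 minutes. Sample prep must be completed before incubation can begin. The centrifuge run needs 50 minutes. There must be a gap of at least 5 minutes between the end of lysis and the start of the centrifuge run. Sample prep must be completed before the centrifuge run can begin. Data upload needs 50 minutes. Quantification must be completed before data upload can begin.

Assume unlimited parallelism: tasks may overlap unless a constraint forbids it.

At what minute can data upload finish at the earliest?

295

Nothing blocks sample prep, so it runs from minute 0 to minute 25.
Incubation cannot begin until sample prep (finishes minute 25). It runs from minute 25 to 25 + 70 = minute 95.
Lysis waits on sample prep (finishes minute 25), so it starts at minute 25 and finishes at 25 + 45 = minute 70.
The centrifuge run has to wait for lysis (finishes minute 70, plus 5-minute gap → minute 75); sample prep (finishes minute 25). The latest of these is minute 75, so the centrifuge run runs minute 75 to 75 + 50 = minute 125.
Wash step has to wait for the centrifuge run (finishes minute 125, plus 5-minute gap → minute 130); incubation (finishes minute 95). The latest of these is minute 130, so wash step runs minute 130 to 130 + 65 = minute 195.
Quantification cannot start until wash step (finishes minute 195, plus 5-minute gap → minute 200); sample prep (finishes minute 25). The controlling bound is minute 200, so quantification finishes at 200 + 45 = minute 245.
Data upload waits on quantification (finishes minute 245), so it starts at minute 245 and finishes at 245 + 50 = minute 295.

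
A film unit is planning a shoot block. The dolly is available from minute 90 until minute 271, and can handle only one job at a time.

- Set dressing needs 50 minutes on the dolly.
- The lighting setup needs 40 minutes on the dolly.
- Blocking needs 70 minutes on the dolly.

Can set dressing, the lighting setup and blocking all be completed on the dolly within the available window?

Yes

The dolly window is 271 − 90 = 181 minutes.
Running back to back, the jobs need 50 + 40 + 70 = 160 minutes on the dolly.
Since 160 ≤ 181, they fit within the window.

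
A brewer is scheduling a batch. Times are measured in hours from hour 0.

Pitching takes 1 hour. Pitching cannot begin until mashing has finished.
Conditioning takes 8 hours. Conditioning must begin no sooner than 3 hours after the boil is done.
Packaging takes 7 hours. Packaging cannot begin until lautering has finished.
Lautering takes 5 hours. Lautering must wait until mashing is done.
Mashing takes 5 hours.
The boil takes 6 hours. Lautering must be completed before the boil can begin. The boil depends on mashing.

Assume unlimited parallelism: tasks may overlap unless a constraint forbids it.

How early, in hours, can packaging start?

10

Nothing blocks mashing, so it runs from hour 0 to hour 5.
Lautering waits on mashing (finishes hour 5), so it starts at hour 5 and finishes at 5 + 5 = hour 10.
Packaging waits on lautering (finishes hour 10), so the earliest it can start is hour 10.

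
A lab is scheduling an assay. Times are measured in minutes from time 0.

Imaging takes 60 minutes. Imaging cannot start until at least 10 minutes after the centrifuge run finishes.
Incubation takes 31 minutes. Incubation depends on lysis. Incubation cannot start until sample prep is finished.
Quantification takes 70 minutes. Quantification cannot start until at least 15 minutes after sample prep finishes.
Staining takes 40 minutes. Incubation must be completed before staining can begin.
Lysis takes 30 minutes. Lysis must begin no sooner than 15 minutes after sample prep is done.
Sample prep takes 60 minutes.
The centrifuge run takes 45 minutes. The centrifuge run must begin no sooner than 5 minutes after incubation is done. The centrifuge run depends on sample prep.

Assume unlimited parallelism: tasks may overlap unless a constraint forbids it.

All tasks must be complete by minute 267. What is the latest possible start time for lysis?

86

To finish by minute 267, imaging (duration 60) must start no later than minute 207.
The centrifuge run feeds into imaging (must start by minute 207, minus 10-minute gap → minute 197); so the centrifuge run must finish by minute 197 and therefore start by minute 152.
To finish by minute 267, staining (duration 40) must start no later than minute 227.
Incubation feeds the centrifuge run (must start by minute 152, minus 5-minute gap → minute 147); staining (must start by minute 227). Taking the minimum, incubation must finish by minute 147 and start by 147 − 31 = minute 116.
Lysis feeds into incubation (must start by minute 116); so lysis must finish by minute 116 and therefore start by minute 86.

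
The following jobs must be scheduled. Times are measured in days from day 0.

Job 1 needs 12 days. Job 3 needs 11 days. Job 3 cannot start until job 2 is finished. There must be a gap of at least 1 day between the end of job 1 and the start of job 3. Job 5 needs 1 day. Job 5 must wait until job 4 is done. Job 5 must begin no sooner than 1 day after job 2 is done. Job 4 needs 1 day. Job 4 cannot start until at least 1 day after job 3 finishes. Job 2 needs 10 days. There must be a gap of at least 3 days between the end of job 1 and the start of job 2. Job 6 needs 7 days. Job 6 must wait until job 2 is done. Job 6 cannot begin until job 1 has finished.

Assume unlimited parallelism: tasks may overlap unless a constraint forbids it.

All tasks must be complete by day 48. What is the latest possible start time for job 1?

Nothing follows job 5; the deadline of day 48 is its only limit. It must start by 48 − 1 = day 47.
Since job 5 (must start by day 47) depends on it, job 4 must finish by day 47. Backing off its 1-day duration gives a latest start of day 46.
Job 3 has to be done before job 4 (must start by day 46, minus 1-day gap → day 45). That means finishing by day 45, i.e. starting by 45 − 11 = day 34.
Nothing follows job 6; the deadline of day 48 is its only limit. It must start by 48 − 7 = day 41.
Job 2 has several dependents: job 3 (must start by day 34); job 5 (must start by day 47, minus 1-day gap → day 46); job 6 (must start by day 41). The earliest of those limits is day 34, so job 2 must start by 34 − 10 = day 24.
Job 1 feeds job 2 (must start by day 24, minus 3-day gap → day 21); job 3 (must start by day 34, minus 1-day gap → day 33); job 6 (must start by day 41). Taking the minimum, job 1 must finish by day 21 and start by 21 − 12 = day 9.

9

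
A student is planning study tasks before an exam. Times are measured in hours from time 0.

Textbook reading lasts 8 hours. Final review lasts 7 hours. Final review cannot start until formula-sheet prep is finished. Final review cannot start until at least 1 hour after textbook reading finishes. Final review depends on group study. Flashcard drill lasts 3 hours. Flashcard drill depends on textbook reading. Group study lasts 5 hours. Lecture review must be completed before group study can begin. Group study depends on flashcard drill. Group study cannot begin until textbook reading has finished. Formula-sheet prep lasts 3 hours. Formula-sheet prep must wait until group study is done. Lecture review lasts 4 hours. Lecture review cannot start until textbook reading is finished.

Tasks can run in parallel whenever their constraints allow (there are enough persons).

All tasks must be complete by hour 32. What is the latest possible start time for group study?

17

Final review has no dependents, so it just needs to finish by hour 32. Starting by 32 − 7 = hour 25 achieves that.
Since final review (must start by hour 25) depends on it, formula-sheet prep must finish by hour 25. Backing off its 3-hour duration gives a latest start of hour 22.
Group study must finish in time for formula-sheet prep (must start by hour 22); final review (must start by hour 25). The tightest is hour 22, so group study must start by 22 − 5 = hour 17.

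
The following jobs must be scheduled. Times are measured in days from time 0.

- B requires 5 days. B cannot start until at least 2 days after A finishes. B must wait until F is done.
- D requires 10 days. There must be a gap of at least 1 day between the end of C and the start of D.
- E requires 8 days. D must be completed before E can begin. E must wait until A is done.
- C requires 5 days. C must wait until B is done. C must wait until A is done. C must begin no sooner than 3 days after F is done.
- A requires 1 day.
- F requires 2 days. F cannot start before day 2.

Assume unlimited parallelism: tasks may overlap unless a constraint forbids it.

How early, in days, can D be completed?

25

F waits on its own release at day 2, so it starts at day 2 and finishes at 2 + 2 = day 4.
Nothing blocks A, so it runs from day 0 to day 1.
B needs all of A (finishes day 1, plus 2-day gap → day 3); F (finishes day 4). That puts its earliest start at day 4; it finishes at 4 + 5 = day 9.
C needs all of B (finishes day 9); A (finishes day 1); F (finishes day 4, plus 3-day gap → day 7). That puts its earliest start at day 9; it finishes at 9 + 5 = day 14.
After C (finishes day 14, plus 1-day gap → day 15), D can start at day 15 and finishes at day 25.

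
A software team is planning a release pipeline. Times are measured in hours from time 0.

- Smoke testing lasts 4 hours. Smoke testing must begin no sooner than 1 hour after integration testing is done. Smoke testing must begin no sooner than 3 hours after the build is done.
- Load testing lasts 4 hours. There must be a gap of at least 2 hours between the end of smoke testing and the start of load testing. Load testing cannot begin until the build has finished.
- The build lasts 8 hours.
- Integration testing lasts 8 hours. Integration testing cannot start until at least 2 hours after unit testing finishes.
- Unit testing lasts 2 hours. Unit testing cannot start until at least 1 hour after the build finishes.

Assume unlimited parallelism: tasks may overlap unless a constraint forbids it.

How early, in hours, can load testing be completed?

32

Nothing blocks the build, so it runs from hour 0 to hour 8.
Unit testing cannot begin until the build (finishes hour 8, plus 1-hour gap → hour 9). It runs from hour 9 to 9 + 2 = hour 11.
Integration testing waits on unit testing (finishes hour 11, plus 2-hour gap → hour 13), so it starts at hour 13 and finishes at 13 + 8 = hour 21.
Smoke testing cannot start until integration testing (finishes hour 21, plus 1-hour gap → hour 22); the build (finishes hour 8, plus 3-hour gap → hour 11). The controlling bound is hour 22, so smoke testing finishes at 22 + 4 = hour 26.
Load testing cannot start until smoke testing (finishes hour 26, plus 2-hour gap → hour 28); the build (finishes hour 8). The controlling bound is hour 28, so load testing finishes at 28 + 4 = hour 32.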